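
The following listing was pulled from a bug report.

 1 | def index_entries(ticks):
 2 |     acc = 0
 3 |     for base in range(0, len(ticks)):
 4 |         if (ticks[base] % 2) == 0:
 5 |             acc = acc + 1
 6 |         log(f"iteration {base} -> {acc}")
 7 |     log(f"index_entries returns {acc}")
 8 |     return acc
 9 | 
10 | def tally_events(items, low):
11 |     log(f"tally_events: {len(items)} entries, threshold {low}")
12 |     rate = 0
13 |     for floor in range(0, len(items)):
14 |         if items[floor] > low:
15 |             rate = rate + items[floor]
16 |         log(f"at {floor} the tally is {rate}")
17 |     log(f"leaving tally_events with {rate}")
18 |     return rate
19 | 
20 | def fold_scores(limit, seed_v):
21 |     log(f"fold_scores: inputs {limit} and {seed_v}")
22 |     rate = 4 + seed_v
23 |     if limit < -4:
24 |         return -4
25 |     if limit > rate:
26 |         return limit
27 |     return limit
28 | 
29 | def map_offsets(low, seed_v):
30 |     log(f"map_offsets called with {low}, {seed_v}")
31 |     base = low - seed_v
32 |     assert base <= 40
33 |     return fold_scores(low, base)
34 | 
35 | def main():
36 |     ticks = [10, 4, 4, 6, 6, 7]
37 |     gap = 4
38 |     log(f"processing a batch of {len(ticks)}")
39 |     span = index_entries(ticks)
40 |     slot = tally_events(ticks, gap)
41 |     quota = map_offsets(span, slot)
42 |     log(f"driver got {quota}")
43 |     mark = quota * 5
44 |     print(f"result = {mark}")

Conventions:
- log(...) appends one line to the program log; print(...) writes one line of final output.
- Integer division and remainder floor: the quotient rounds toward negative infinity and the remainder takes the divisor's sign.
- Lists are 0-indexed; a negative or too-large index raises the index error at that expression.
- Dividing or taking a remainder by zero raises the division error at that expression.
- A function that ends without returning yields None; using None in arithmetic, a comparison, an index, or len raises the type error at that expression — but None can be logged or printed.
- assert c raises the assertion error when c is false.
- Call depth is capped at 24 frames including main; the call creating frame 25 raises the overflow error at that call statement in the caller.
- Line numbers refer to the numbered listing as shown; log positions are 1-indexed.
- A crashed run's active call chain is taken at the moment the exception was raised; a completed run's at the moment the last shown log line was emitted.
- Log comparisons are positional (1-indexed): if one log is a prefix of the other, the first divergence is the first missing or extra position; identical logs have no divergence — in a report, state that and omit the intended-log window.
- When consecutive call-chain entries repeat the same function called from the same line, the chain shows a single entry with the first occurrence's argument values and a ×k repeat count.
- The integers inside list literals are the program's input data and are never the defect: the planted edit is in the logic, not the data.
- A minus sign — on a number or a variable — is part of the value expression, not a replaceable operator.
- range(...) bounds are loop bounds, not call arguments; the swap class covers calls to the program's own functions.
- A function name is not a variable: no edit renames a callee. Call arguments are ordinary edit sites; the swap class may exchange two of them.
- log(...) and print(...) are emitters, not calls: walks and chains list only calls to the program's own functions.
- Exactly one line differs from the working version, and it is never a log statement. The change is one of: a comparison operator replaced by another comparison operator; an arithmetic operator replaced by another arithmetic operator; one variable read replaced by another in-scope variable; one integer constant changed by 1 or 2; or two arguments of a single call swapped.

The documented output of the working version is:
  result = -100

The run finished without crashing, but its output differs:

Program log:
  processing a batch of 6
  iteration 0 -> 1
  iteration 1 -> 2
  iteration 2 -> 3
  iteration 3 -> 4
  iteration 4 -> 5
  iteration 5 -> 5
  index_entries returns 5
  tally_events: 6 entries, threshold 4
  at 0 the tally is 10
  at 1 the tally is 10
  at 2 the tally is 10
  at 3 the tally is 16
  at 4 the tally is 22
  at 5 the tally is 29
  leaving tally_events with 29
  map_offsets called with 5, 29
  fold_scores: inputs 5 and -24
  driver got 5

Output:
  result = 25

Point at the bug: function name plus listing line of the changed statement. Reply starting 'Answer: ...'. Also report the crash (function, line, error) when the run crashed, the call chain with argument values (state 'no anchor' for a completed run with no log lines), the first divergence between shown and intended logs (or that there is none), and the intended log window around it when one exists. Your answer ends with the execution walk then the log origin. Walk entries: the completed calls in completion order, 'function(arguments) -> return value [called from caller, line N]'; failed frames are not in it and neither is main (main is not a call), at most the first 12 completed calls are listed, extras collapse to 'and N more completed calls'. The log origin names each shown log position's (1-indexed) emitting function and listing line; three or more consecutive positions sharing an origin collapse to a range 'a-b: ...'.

Answer: the defect is in fold_scores at line 26.
Key fact: Everything matches until log position 19, which reads 'driver got 5' in place of 'driver got -20'.
Call chain: main.
First divergence: position 19; shown 'driver got 5' vs intended 'driver got -20'.
Intended log window:
  17: map_offsets called with 5, 29
  18: fold_scores: inputs 5 and -24
  19: driver got -20
Execution walk:
  index_entries([10, 4, 4, 6, 6, 7]) -> 5  [called from main, line 39]
  tally_events([10, 4, 4, 6, 6, 7], 4) -> 29  [called from main, line 40]
  fold_scores(5, -24) -> 5  [called from map_offsets, line 33]
  map_offsets(5, 29) -> 5  [called from main, line 41]
Log origin:
  1 — main, line 38
  2-7 — index_entries, line 6
  8 — index_entries, line 7
  9 — tally_events, line 11
  10-15 — tally_events, line 16
  16 — tally_events, line 17
  17 — map_offsets, line 30
  18 — fold_scores, line 21
  19 — main, line 42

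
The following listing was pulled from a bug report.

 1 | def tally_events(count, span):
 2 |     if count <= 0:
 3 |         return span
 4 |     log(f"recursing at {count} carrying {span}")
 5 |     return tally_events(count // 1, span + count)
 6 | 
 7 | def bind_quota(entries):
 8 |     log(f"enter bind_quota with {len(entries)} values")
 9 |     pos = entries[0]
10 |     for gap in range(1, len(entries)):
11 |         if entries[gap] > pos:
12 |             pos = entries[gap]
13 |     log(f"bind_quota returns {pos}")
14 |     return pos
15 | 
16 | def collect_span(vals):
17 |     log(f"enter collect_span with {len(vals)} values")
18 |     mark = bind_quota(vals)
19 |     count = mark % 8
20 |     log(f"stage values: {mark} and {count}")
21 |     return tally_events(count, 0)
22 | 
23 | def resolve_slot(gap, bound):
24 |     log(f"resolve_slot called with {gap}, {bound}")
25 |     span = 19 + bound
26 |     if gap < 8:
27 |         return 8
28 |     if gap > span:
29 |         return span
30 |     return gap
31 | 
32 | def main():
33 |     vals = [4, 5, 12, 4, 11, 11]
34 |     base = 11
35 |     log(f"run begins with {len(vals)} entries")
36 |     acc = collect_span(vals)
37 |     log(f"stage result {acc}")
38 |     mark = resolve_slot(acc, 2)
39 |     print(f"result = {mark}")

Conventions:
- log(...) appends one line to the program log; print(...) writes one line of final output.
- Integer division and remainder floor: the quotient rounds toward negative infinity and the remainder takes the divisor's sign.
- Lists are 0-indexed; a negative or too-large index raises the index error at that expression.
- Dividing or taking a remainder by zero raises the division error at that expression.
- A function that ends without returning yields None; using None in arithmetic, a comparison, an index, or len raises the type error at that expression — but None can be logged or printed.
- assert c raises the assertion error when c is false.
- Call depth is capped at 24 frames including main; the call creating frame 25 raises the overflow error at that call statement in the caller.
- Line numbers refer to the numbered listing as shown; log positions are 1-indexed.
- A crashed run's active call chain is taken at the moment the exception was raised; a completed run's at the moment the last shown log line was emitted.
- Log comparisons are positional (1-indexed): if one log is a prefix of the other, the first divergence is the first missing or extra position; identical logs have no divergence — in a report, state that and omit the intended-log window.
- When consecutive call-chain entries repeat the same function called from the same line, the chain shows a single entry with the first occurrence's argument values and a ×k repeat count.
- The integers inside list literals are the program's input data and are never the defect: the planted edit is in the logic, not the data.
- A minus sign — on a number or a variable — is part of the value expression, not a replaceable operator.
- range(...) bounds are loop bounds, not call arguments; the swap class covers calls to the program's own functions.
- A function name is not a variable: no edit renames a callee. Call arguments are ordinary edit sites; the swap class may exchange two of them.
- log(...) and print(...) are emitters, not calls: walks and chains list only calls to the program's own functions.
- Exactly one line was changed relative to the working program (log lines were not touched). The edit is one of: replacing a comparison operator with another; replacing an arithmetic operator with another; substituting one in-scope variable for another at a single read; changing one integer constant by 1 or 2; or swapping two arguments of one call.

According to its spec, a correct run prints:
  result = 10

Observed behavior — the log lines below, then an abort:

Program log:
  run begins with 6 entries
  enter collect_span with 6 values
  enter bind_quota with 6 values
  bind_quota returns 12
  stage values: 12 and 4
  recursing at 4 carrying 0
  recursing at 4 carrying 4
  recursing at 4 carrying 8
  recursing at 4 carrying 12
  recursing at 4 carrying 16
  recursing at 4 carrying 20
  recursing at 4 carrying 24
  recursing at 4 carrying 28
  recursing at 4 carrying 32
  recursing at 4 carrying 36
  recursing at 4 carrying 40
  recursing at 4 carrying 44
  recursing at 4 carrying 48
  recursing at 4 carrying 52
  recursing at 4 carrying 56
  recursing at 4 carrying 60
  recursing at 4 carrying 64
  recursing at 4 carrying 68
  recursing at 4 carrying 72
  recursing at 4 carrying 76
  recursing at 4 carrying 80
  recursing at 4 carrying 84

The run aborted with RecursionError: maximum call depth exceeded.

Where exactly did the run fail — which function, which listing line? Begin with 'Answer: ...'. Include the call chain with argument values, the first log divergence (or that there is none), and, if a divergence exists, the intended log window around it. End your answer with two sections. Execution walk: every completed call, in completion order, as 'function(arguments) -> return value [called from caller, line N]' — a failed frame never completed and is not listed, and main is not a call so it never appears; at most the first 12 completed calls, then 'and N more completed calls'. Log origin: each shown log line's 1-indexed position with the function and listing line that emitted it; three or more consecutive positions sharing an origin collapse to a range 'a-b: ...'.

Answer: the error was raised in tally_events, line 5.
Core observation: At log position 7 the runs split — shown 'recursing at 4 carrying 4', but the working version logs 'recursing at 3 carrying 4'.
Call chain: main -> collect_span([4, 5, 12, 4, 11, 11]) (called at line 36) -> tally_events(4, 0) (called at line 21) -> tally_events(4, 4) (called at line 5) ×21.
First divergence: position 7 — the shown line 'recursing at 4 carrying 4' should read 'recursing at 3 carrying 4'.
Intended log window:
  5: stage values: 12 and 4
  6: recursing at 4 carrying 0
  7: recursing at 3 carrying 4
  8: recursing at 2 carrying 7
Execution walk:
  bind_quota([4, 5, 12, 4, 11, 11]) -> 12  [called from collect_span, line 18]
Log origin:
  1: from main, line 35
  2: from collect_span, line 17
  3: from bind_quota, line 8
  4: from bind_quota, line 13
  5: from collect_span, line 20
  6-27: from tally_events, line 4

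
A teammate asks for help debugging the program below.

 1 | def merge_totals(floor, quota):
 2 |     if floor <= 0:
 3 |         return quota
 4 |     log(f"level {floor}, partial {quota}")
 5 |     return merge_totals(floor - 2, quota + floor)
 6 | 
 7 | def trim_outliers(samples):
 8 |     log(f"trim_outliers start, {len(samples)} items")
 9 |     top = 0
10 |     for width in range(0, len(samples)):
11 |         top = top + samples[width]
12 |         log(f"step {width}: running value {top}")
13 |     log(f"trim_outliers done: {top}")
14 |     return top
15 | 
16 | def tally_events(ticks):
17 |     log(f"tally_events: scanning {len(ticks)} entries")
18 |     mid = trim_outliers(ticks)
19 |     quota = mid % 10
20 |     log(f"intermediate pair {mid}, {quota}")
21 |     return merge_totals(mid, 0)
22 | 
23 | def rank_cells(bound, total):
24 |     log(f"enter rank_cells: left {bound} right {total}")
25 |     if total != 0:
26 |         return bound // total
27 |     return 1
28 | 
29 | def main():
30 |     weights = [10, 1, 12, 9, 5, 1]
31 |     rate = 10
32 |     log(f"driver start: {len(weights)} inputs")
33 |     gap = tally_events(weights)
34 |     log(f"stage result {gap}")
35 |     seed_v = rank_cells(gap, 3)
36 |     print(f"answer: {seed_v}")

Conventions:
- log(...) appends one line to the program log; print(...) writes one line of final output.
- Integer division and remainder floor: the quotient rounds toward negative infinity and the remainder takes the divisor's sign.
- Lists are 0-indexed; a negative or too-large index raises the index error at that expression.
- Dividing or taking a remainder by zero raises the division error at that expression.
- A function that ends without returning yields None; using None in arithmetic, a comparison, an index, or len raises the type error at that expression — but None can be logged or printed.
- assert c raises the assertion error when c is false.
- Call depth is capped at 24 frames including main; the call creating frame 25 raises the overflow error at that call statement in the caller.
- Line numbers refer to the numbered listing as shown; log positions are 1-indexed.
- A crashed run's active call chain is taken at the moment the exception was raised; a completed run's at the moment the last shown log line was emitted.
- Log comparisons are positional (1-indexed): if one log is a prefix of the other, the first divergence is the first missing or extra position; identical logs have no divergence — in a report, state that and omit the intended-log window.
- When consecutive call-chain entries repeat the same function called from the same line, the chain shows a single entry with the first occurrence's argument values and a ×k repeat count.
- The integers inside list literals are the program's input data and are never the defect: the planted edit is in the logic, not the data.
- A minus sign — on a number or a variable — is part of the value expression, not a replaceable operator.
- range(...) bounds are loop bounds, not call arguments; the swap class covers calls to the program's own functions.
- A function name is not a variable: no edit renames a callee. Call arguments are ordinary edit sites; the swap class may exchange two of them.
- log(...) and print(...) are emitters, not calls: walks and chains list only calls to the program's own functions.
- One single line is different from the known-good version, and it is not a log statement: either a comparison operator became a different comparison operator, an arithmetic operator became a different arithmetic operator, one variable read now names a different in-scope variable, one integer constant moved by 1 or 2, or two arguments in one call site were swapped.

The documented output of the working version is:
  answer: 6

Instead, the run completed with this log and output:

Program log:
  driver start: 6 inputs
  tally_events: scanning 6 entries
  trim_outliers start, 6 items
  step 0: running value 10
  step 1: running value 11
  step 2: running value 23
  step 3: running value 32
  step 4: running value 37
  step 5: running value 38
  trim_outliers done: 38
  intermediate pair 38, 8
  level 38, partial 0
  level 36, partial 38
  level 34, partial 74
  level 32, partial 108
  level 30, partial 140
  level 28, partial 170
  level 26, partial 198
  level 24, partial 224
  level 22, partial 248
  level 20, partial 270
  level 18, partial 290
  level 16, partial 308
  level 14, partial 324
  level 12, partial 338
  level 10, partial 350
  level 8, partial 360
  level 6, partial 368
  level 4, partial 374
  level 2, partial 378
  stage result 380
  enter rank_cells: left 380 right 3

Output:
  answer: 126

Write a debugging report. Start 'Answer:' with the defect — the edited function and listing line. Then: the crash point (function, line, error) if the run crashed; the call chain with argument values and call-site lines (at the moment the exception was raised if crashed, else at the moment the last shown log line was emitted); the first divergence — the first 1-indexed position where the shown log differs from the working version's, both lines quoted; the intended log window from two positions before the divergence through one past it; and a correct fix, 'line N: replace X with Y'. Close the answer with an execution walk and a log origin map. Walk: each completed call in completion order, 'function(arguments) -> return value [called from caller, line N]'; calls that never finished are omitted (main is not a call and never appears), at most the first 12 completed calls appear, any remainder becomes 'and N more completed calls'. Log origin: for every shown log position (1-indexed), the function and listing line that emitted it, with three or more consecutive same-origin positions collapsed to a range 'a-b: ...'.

Answer: the defect is in tally_events at line 21.
Key observation: Position 12 is the first bad log line: 'level 38, partial 0' should read 'level 8, partial 0'.
Call chain: main -> rank_cells(380, 3) (called at line 35).
First divergence: position 12; shown 'level 38, partial 0' vs intended 'level 8, partial 0'.
Intended log window:
  10: trim_outliers done: 38
  11: intermediate pair 38, 8
  12: level 8, partial 0
  13: level 6, partial 8
Execution walk:
  trim_outliers([10, 1, 12, 9, 5, 1]) -> 38  [called from tally_events, line 18]
  merge_totals(0, 380) -> 380  [called from merge_totals, line 5]
  merge_totals(2, 378) -> 380  [called from merge_totals, line 5]
  merge_totals(4, 374) -> 380  [called from merge_totals, line 5]
  merge_totals(6, 368) -> 380  [called from merge_totals, line 5]
  merge_totals(8, 360) -> 380  [called from merge_totals, line 5]
  merge_totals(10, 350) -> 380  [called from merge_totals, line 5]
  merge_totals(12, 338) -> 380  [called from merge_totals, line 5]
  merge_totals(14, 324) -> 380  [called from merge_totals, line 5]
  merge_totals(16, 308) -> 380  [called from merge_totals, line 5]
  merge_totals(18, 290) -> 380  [called from merge_totals, line 5]
  merge_totals(20, 270) -> 380  [called from merge_totals, line 5]
  ... and 11 more completed calls
Origin of each log line:
  1: from main, line 32
  2: from tally_events, line 17
  3: from trim_outliers, line 8
  4-9: from trim_outliers, line 12
  10: from trim_outliers, line 13
  11: from tally_events, line 20
  12-30: from merge_totals, line 4
  31: from main, line 34
  32: from rank_cells, line 24
A correct fix: line 21: replace `mid` with `quota`.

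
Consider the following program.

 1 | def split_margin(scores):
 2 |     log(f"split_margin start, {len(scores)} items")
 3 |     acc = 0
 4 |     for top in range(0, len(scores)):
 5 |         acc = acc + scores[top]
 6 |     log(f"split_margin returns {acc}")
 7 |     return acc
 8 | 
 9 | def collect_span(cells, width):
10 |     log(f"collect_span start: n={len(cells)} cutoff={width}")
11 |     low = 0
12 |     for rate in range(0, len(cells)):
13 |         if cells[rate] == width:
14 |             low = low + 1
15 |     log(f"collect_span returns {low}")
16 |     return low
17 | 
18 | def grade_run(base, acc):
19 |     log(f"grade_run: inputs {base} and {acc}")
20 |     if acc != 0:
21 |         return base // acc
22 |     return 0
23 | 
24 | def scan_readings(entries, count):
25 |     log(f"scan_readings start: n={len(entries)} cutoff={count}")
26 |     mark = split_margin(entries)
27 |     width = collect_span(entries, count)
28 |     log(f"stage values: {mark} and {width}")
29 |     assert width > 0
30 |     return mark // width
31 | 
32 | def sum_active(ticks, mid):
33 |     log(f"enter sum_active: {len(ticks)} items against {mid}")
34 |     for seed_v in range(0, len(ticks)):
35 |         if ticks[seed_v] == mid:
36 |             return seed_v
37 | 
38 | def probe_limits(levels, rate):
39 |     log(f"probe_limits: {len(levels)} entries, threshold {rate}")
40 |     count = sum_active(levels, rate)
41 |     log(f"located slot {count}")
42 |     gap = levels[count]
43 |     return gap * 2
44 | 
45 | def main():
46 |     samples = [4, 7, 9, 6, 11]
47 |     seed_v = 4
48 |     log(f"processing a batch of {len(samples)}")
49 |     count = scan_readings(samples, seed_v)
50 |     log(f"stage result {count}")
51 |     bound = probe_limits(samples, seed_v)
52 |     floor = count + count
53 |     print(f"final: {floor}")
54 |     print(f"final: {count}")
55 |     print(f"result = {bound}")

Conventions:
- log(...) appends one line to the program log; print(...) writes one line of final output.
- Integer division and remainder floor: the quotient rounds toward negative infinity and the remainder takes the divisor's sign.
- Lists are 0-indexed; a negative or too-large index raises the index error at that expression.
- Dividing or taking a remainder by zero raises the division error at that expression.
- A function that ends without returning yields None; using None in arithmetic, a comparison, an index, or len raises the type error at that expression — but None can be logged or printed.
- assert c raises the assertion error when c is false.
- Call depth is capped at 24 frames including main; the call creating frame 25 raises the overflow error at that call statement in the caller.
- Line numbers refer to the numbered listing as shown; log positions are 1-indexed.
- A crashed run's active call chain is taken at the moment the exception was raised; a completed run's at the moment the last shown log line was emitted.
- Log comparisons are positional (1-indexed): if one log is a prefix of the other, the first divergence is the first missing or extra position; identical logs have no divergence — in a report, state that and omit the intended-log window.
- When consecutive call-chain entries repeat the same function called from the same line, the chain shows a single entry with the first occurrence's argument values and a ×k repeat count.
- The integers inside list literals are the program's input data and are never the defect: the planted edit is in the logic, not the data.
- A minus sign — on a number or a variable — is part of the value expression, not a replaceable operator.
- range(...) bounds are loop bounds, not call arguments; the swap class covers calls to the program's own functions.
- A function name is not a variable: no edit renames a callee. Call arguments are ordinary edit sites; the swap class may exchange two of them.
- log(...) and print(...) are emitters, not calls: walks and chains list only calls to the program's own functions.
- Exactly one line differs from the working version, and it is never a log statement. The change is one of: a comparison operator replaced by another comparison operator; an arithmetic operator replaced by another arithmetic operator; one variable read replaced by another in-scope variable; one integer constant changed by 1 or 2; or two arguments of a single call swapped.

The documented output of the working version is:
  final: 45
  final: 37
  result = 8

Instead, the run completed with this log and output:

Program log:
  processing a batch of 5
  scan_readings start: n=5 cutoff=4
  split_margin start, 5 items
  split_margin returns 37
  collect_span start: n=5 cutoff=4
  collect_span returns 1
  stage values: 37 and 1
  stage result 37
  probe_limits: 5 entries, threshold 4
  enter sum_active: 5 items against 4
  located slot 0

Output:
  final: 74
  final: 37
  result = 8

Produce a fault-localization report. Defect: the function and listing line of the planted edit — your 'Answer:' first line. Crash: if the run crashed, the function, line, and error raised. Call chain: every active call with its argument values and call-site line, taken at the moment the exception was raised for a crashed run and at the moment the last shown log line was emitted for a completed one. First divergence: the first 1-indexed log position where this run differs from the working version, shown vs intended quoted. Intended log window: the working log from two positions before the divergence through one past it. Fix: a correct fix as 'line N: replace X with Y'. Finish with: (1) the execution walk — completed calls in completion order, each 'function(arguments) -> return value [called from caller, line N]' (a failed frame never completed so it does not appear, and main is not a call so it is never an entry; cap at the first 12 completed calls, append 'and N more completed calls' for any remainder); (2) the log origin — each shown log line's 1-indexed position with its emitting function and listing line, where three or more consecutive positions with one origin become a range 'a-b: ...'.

Answer: the defect is in main at line 52.
Key fact: Every logged value matches the working version; the printed result is what differs.
Call chain: main -> probe_limits([4, 7, 9, 6, 11], 4) (called at line 51).
First divergence: there is none — every log position agrees.
Execution walk:
  split_margin([4, 7, 9, 6, 11]) -> 37  [called from scan_readings, line 26]
  collect_span([4, 7, 9, 6, 11], 4) -> 1  [called from scan_readings, line 27]
  scan_readings([4, 7, 9, 6, 11], 4) -> 37  [called from main, line 49]
  sum_active([4, 7, 9, 6, 11], 4) -> 0  [called from probe_limits, line 40]
  probe_limits([4, 7, 9, 6, 11], 4) -> 8  [called from main, line 51]
Log origins:
  1: logged in main at line 48
  2: logged in scan_readings at line 25
  3: logged in split_margin at line 2
  4: logged in split_margin at line 6
  5: logged in collect_span at line 10
  6: logged in collect_span at line 15
  7: logged in scan_readings at line 28
  8: logged in main at line 50
  9: logged in probe_limits at line 39
  10: logged in sum_active at line 33
  11: logged in probe_limits at line 41
A correct fix: line 52: replace `count + count` with `count + bound`.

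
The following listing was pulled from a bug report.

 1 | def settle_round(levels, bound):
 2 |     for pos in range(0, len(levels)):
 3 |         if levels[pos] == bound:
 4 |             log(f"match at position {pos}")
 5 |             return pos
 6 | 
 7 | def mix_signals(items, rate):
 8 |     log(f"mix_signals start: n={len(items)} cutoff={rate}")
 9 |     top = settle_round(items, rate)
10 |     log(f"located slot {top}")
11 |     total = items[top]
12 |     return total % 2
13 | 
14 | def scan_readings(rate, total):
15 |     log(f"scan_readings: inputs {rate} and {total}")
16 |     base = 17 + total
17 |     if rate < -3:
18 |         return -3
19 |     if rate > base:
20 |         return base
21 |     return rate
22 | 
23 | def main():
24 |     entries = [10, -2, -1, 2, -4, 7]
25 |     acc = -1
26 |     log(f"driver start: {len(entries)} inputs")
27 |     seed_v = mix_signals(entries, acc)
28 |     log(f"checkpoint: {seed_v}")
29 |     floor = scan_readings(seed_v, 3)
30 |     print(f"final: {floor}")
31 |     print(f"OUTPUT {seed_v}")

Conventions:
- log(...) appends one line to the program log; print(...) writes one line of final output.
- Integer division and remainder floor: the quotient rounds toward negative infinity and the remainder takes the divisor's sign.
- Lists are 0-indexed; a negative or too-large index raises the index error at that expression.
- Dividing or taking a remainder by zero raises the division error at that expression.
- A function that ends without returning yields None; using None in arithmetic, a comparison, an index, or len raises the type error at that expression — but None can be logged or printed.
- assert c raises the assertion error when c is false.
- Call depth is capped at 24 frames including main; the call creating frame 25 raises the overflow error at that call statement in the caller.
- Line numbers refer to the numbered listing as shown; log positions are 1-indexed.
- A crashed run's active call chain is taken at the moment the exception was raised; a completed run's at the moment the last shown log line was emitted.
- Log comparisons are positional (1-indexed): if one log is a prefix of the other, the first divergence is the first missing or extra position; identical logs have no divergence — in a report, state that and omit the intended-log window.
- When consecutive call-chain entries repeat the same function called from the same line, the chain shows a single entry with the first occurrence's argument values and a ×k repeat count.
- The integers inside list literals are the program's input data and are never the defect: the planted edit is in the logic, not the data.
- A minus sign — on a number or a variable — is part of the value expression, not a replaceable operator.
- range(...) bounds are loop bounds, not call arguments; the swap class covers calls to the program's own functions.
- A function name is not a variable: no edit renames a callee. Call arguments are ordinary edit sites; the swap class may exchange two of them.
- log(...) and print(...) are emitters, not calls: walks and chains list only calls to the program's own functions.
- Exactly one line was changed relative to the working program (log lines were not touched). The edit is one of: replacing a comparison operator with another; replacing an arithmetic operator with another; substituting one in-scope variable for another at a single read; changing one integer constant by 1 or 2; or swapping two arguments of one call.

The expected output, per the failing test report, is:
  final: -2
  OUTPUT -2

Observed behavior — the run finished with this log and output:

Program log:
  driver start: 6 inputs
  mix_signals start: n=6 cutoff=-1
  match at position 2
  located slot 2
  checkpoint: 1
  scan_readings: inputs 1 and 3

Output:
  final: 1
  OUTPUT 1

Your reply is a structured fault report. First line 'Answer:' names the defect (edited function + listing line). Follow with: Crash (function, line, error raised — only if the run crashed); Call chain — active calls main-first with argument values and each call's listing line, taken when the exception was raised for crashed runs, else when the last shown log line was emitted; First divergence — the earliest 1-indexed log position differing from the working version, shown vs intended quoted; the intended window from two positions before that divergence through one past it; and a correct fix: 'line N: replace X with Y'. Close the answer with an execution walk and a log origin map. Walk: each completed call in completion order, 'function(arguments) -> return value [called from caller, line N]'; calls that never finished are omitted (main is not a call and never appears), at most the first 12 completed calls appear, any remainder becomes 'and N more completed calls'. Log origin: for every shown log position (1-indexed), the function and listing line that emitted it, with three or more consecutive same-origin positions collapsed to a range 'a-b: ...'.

Answer: the defect is in mix_signals at line 12.
The tell: At log position 5 the runs split — shown 'checkpoint: 1', but the working version logs 'checkpoint: -2'.
Call chain: main -> scan_readings(1, 3) (called at line 29).
First divergence: position 5; shown 'checkpoint: 1' vs intended 'checkpoint: -2'.
Intended log window:
  3: match at position 2
  4: located slot 2
  5: checkpoint: -2
  6: scan_readings: inputs -2 and 3
Execution walk:
  settle_round([10, -2, -1, 2, -4, 7], -1) -> 2  [called from mix_signals, line 9]
  mix_signals([10, -2, -1, 2, -4, 7], -1) -> 1  [called from main, line 27]
  scan_readings(1, 3) -> 1  [called from main, line 29]
Log line origins:
  1: from main, line 26
  2: from mix_signals, line 8
  3: from settle_round, line 4
  4: from mix_signals, line 10
  5: from main, line 28
  6: from scan_readings, line 15
A correct fix: line 12: replace `%` with `*`.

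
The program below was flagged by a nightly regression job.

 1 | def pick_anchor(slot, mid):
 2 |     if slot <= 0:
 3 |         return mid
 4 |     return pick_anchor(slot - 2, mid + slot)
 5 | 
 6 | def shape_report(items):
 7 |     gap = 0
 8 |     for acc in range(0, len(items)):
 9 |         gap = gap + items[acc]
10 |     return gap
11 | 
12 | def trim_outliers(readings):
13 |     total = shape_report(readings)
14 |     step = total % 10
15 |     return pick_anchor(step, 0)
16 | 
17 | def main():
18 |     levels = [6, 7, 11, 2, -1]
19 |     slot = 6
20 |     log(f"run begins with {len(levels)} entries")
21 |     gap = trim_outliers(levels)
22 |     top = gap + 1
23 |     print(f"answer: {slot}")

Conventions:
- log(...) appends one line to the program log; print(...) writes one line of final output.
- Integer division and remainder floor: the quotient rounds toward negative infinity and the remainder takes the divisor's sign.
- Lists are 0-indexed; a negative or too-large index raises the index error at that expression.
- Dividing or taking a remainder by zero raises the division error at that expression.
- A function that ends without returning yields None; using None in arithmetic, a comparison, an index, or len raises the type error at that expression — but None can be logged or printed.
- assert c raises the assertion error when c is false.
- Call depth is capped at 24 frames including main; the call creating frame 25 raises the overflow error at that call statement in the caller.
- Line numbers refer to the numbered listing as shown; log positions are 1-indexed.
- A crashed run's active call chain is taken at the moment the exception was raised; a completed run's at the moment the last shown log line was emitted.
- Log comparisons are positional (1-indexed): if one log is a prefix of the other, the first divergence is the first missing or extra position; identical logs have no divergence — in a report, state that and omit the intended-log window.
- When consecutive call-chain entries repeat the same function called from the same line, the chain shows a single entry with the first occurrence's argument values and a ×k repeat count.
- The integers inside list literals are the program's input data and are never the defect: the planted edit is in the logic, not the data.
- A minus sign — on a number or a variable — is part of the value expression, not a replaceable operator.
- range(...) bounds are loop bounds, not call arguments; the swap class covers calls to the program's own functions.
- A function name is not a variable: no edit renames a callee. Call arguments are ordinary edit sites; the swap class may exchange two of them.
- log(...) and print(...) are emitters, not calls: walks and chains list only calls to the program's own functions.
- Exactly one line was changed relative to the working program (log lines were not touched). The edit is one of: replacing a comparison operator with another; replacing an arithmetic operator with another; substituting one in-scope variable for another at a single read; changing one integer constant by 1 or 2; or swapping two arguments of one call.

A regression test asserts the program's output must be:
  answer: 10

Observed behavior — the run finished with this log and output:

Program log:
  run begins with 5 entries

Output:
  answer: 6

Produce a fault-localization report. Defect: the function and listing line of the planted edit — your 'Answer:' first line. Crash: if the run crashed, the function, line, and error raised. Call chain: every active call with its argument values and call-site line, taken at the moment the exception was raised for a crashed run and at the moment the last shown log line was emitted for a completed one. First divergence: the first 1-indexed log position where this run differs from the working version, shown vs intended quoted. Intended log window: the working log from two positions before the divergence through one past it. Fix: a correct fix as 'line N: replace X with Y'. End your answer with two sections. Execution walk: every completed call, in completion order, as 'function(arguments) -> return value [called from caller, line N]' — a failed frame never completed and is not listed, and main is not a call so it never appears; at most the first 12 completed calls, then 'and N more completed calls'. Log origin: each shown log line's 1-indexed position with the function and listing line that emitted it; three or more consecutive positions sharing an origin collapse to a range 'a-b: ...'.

Answer: the defect is in main at line 23.
Key fact: The two runs log identically and part ways only at the printed values.
Call chain: main.
First divergence: none (the log streams are identical).
Execution walk:
  shape_report([6, 7, 11, 2, -1]) -> 25  [called from trim_outliers, line 13]
  pick_anchor(-1, 9) -> 9  [called from pick_anchor, line 4]
  pick_anchor(1, 8) -> 9  [called from pick_anchor, line 4]
  pick_anchor(3, 5) -> 9  [called from pick_anchor, line 4]
  pick_anchor(5, 0) -> 9  [called from trim_outliers, line 15]
  trim_outliers([6, 7, 11, 2, -1]) -> 9  [called from main, line 21]
Log origin:
  1: emitted by main (line 20)
A correct fix: line 23: replace `slot` with `top`.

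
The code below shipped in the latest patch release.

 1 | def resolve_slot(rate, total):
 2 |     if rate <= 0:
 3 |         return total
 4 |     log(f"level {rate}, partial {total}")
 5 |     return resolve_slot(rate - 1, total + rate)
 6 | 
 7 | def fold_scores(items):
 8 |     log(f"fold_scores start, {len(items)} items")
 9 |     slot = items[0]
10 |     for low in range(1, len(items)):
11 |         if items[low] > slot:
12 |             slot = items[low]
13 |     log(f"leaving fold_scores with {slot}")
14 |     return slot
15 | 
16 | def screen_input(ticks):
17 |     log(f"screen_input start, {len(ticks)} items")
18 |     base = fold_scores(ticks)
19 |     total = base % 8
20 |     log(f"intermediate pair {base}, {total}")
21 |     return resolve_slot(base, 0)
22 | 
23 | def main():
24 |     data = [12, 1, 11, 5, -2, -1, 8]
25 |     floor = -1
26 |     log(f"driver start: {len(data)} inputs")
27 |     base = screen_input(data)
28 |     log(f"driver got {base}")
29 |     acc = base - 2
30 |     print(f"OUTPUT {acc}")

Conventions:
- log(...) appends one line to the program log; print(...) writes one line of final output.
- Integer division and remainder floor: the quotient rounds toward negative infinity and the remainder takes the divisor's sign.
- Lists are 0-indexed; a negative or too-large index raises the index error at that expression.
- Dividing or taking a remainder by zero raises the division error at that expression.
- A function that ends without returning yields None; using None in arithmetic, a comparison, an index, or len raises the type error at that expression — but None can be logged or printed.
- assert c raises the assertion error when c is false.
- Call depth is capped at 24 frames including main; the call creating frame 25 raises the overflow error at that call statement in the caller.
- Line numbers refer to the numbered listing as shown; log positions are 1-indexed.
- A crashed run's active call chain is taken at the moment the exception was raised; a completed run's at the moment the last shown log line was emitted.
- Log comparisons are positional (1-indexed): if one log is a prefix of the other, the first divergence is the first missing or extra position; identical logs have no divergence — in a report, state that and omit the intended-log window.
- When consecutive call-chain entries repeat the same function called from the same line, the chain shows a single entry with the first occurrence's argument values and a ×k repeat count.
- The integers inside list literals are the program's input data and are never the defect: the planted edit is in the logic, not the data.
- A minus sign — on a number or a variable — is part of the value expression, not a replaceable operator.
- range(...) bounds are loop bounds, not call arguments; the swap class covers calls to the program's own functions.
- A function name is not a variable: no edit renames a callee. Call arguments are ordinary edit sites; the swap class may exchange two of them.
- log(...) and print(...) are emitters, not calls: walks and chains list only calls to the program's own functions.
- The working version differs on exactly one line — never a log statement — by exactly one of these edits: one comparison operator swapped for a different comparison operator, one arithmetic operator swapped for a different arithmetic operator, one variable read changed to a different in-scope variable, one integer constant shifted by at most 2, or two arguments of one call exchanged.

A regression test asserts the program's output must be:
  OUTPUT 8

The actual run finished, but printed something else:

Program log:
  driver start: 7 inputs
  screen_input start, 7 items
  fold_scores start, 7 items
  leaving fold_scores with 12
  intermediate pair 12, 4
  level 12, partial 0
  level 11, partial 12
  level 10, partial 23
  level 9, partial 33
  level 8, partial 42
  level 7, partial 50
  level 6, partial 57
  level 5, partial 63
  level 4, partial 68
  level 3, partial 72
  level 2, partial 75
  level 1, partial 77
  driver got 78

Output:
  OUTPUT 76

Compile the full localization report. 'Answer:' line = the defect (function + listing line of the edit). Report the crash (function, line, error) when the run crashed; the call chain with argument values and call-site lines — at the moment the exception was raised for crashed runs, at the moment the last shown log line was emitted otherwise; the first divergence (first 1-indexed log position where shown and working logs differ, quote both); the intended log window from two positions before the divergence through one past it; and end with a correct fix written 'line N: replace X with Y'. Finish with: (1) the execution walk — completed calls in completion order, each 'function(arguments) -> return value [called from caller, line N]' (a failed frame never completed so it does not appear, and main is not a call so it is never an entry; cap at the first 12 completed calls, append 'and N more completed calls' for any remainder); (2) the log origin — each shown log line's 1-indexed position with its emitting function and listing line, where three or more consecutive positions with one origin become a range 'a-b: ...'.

Answer: the defect is in screen_input at line 21.
Core observation: Log line 6 is where behavior first shows: 'level 12, partial 0' appears instead of 'level 4, partial 0'.
Call chain: main.
First divergence: position 6 — shown 'level 12, partial 0', intended 'level 4, partial 0'.
Intended log window:
  4: leaving fold_scores with 12
  5: intermediate pair 12, 4
  6: level 4, partial 0
  7: level 3, partial 4
Execution walk:
  fold_scores([12, 1, 11, 5, -2, -1, 8]) -> 12  [called from screen_input, line 18]
  resolve_slot(0, 78) -> 78  [called from resolve_slot, line 5]
  resolve_slot(1, 77) -> 78  [called from resolve_slot, line 5]
  resolve_slot(2, 75) -> 78  [called from resolve_slot, line 5]
  resolve_slot(3, 72) -> 78  [called from resolve_slot, line 5]
  resolve_slot(4, 68) -> 78  [called from resolve_slot, line 5]
  resolve_slot(5, 63) -> 78  [called from resolve_slot, line 5]
  resolve_slot(6, 57) -> 78  [called from resolve_slot, line 5]
  resolve_slot(7, 50) -> 78  [called from resolve_slot, line 5]
  resolve_slot(8, 42) -> 78  [called from resolve_slot, line 5]
  resolve_slot(9, 33) -> 78  [called from resolve_slot, line 5]
  resolve_slot(10, 23) -> 78  [called from resolve_slot, line 5]
  ... and 3 more completed calls
Log line origins:
  1: emitted by main (line 26)
  2: emitted by screen_input (line 17)
  3: emitted by fold_scores (line 8)
  4: emitted by fold_scores (line 13)
  5: emitted by screen_input (line 20)
  6-17: emitted by resolve_slot (line 4)
  18: emitted by main (line 28)
A correct fix: line 21: replace `base` with `total`.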